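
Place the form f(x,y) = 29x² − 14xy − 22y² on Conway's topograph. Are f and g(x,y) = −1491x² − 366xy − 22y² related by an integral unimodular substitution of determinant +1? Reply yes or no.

D₁ = 2748, D₂ = 2748
river cycle of f (length 14): (-22, 14, 29), (29, 44, -7), (-7, 40, 41), (41, 42, -6), (-6, 42, 41), (41, 40, -7), (-7, 44, 29), (29, 14, -22), (-22, 30, 21), (21, 12, -31), … (4 more)
river cycle of g (length 14): (-22, 14, 29), (29, 44, -7), (-7, 40, 41), (41, 42, -6), (-6, 42, 41), (41, 40, -7), (-7, 44, 29), (29, 14, -22), (-22, 30, 21), (21, 12, -31), … (4 more)
cycles coincide ⇒ equivalent

yes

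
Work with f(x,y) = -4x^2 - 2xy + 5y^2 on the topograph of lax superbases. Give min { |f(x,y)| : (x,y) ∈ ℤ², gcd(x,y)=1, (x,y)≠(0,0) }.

descent: ρ → (5,2,-4)  [lands on river]
river: ρ → (-4,6,3)
river: ρ → (3,6,-4)
river: ρ → (-4,2,5)
river: ρ → (5,8,-1)
river: ρ → (-1,8,5)
closes: descent 1, river 6
min |a| on river = 1

1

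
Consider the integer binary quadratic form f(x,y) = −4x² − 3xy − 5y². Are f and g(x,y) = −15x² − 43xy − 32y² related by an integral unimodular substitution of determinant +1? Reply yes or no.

D₁ = -71, D₂ = -71
f is negative-definite; reduce −f:
−f: reduced (well bottom): (4,3,5) with a≤c, −a<b≤a
flip sign back: reduced form of f is (-4,-3,-5)
g is negative-definite; reduce −g:
−g: translate: b→13 (≡43 mod 30), so (15,43,32)→(15,13,4)
−g: flip: (15,13,4)→(4,-13,15)
−g: translate: b→3 (≡-13 mod 8), so (4,-13,15)→(4,3,5)
−g: reduced (well bottom): (4,3,5) with a≤c, −a<b≤a
flip sign back: reduced form of g is (-4,-3,-5)
reduced forms (-4, -3, -5) vs (-4, -3, -5) ⇒ equivalent

yes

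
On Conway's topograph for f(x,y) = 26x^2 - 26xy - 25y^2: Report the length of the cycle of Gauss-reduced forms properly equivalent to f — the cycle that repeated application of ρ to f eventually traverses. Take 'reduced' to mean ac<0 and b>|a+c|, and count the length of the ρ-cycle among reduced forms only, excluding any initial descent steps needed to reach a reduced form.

D = 3276, ⌊√D⌋ = 57
descent: ρ → (-25,26,26)  [lands on river]
river: ρ → (26,26,-25)
river: ρ → (-25,24,27)
river: ρ → (27,30,-22)
river: ρ → (-22,14,35)
river: ρ → (35,56,-1)
river: ρ → (-1,56,35)
river: ρ → (35,14,-22)
river: ρ → (-22,30,27)
river: ρ → (27,24,-25)
ρ-cycle length = 10 (tail of 1 descent step not counted)

10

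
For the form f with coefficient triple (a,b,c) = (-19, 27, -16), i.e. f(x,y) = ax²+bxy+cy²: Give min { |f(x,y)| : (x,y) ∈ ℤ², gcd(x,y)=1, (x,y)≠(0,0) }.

translate: b→11 (≡-27 mod 38), so (19,-27,16)→(19,11,8)
flip: (19,11,8)→(8,-11,19)
translate: b→5 (≡-11 mod 16), so (8,-11,19)→(8,5,16)
reduced (well bottom): (8,5,16) with a≤c, −a<b≤a
well minimum |f| = |-8| = 8 (negative-definite)

8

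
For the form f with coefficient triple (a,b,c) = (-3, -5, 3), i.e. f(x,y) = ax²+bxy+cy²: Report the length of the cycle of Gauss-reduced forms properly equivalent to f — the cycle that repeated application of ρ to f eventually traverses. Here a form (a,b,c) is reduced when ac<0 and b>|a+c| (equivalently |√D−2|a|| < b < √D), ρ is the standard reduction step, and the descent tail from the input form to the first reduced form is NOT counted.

D = 61, ⌊√D⌋ = 7
descent: ρ → (3,5,-3)  [lands on river]
river: ρ → (-3,7,1)
river: ρ → (1,7,-3)
river: ρ → (-3,5,3)
river: ρ → (3,7,-1)
river: ρ → (-1,7,3)
ρ-cycle length = 6 (tail of 1 descent step not counted)

6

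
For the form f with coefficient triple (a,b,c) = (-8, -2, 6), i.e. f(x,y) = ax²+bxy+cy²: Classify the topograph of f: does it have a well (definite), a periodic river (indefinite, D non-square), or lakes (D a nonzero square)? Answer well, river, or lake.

D = b²−4ac = (-2)² − 4·(-8)·6 = 196
D = 14² is a perfect square ⇒ form factors over ℤ ⇒ lakes

lake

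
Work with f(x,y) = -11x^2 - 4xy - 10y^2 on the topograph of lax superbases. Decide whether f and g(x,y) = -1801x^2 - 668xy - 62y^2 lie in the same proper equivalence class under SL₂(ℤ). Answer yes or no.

D₁ = -424, D₂ = -424
f is negative-definite; reduce −f:
−f: flip: (11,4,10)→(10,-4,11)
−f: reduced (well bottom): (10,-4,11) with a≤c, −a<b≤a
flip sign back: reduced form of f is (-10,4,-11)
g is negative-definite; reduce −g:
−g: flip: (1801,668,62)→(62,-668,1801)
−g: translate: b→-48 (≡-668 mod 124), so (62,-668,1801)→(62,-48,11)
−g: flip: (62,-48,11)→(11,48,62)
−g: translate: b→4 (≡48 mod 22), so (11,48,62)→(11,4,10)
−g: flip: (11,4,10)→(10,-4,11)
−g: reduced (well bottom): (10,-4,11) with a≤c, −a<b≤a
flip sign back: reduced form of g is (-10,4,-11)
reduced forms (-10, 4, -11) vs (-10, 4, -11) ⇒ equivalent

yes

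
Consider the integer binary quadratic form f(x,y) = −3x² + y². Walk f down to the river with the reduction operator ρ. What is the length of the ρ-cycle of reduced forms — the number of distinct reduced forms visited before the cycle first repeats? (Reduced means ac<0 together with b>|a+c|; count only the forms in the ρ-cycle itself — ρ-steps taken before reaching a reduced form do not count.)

D = 12, ⌊√D⌋ = 3
descent: ρ → (1,2,-2)  [lands on river]
river: ρ → (-2,2,1)
ρ-cycle length = 2 (tail of 1 descent step not counted)

2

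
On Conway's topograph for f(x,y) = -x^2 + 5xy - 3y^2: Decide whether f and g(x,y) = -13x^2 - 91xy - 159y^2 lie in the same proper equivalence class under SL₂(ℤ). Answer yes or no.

D₁ = 13, D₂ = 13
river cycle of f (length 2): (1, 3, -1), (-1, 3, 1)
river cycle of g (length 2): (1, 3, -1), (-1, 3, 1)
cycles coincide ⇒ equivalent

yes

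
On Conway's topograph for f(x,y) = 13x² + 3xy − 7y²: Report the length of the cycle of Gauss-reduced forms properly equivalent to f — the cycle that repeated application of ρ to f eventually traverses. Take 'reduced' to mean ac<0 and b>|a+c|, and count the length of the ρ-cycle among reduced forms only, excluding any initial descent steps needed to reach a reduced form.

D = 373, ⌊√D⌋ = 19
descent: ρ → (-7,11,9)  [lands on river]
river: ρ → (9,7,-9)
river: ρ → (-9,11,7)
river: ρ → (7,17,-3)
river: ρ → (-3,19,1)
river: ρ → (1,19,-3)
river: ρ → (-3,17,7)
river: ρ → (7,11,-9)
river: ρ → (-9,7,9)
river: ρ → (9,11,-7)
river: ρ → (-7,17,3)
river: ρ → (3,19,-1)
river: ρ → (-1,19,3)
river: ρ → (3,17,-7)
ρ-cycle length = 14 (tail of 1 descent step not counted)

14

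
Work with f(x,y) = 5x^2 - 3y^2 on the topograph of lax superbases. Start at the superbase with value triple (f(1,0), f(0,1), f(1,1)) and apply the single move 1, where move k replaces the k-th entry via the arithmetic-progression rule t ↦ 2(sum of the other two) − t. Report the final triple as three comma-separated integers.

start (5,-3,2) = (f(1,0),f(0,1),f(1,1))
replace slot 1: 2·((-3)+2) − 5 = -7 → (-7,-3,2)

-7,-3,2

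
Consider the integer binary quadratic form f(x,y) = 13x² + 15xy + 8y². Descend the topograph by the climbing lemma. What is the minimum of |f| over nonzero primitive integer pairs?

translate: b→-11 (≡15 mod 26), so (13,15,8)→(13,-11,6)
flip: (13,-11,6)→(6,11,13)
translate: b→-1 (≡11 mod 12), so (6,11,13)→(6,-1,8)
reduced (well bottom): (6,-1,8) with a≤c, −a<b≤a
well minimum = a = 6

6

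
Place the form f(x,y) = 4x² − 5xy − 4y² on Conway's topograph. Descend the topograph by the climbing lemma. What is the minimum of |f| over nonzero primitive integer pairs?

descent: ρ → (-4,5,4)  [lands on river]
river: ρ → (4,3,-5)
river: ρ → (-5,7,2)
river: ρ → (2,9,-1)
river: ρ → (-1,9,2)
river: ρ → (2,7,-5)
river: ρ → (-5,3,4)
river: ρ → (4,5,-4)
river: ρ → (-4,3,5)
river: ρ → (5,7,-2)
river: ρ → (-2,9,1)
river: ρ → (1,9,-2)
river: ρ → (-2,7,5)
river: ρ → (5,3,-4)
closes: descent 1, river 14
min |a| on river = 1

1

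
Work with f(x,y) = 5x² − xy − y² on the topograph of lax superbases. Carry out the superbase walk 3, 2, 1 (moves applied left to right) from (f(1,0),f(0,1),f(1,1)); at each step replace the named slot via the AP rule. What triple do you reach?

start (5,-1,3) = (f(1,0),f(0,1),f(1,1))
replace slot 3: 2·(5+(-1)) − 3 = 5 → (5,-1,5)
replace slot 2: 2·(5+5) − (-1) = 21 → (5,21,5)
replace slot 1: 2·(21+5) − 5 = 47 → (47,21,5)

47,21,5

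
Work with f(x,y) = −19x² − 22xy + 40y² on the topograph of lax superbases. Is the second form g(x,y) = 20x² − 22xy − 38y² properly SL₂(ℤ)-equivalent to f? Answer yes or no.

D₁ = 3524, D₂ = 3524
river cycle of f (length 50): (40, 22, -19), (-19, 54, 8), (8, 58, -5), (-5, 52, 41), (41, 30, -16), (-16, 34, 37), (37, 40, -13), (-13, 38, 40), (40, 42, -11), (-11, 46, 32), … (40 more)
river cycle of g (length 46): (-38, 22, 20), (20, 58, -2), (-2, 58, 20), (20, 22, -38), (-38, 54, 4), (4, 58, -10), (-10, 42, 44), (44, 46, -8), (-8, 50, 32), (32, 14, -26), … (36 more)
cycles differ ⇒ inequivalent

no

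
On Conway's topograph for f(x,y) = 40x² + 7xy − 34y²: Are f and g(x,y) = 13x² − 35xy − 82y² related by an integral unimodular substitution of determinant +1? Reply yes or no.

D₁ = 5489, D₂ = 5489
river cycle of f (length 74): (-34, 61, 13), (13, 69, -14), (-14, 71, 8), (8, 73, -5), (-5, 67, 50), (50, 33, -22), (-22, 55, 28), (28, 57, -20), (-20, 63, 19), (19, 51, -38), … (64 more)
river cycle of g (length 74): (13, 69, -14), (-14, 71, 8), (8, 73, -5), (-5, 67, 50), (50, 33, -22), (-22, 55, 28), (28, 57, -20), (-20, 63, 19), (19, 51, -38), (-38, 25, 32), … (64 more)
cycles coincide ⇒ equivalent

yes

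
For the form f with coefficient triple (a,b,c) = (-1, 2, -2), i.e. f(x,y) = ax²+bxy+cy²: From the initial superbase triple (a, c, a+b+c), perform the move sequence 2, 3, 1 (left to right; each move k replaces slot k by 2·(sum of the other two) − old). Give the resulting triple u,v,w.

start (-1,-2,-1) = (f(1,0),f(0,1),f(1,1))
replace slot 2: 2·((-1)+(-1)) − (-2) = -2 → (-1,-2,-1)
replace slot 3: 2·((-1)+(-2)) − (-1) = -5 → (-1,-2,-5)
replace slot 1: 2·((-2)+(-5)) − (-1) = -13 → (-13,-2,-5)

-13,-2,-5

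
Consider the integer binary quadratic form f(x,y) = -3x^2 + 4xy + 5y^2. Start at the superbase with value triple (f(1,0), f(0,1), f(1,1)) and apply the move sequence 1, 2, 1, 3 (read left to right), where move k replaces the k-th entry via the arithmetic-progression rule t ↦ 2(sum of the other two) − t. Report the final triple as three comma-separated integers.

start (-3,5,6) = (f(1,0),f(0,1),f(1,1))
replace slot 1: 2·(5+6) − (-3) = 25 → (25,5,6)
replace slot 2: 2·(25+6) − 5 = 57 → (25,57,6)
replace slot 1: 2·(57+6) − 25 = 101 → (101,57,6)
replace slot 3: 2·(101+57) − 6 = 310 → (101,57,310)

101,57,310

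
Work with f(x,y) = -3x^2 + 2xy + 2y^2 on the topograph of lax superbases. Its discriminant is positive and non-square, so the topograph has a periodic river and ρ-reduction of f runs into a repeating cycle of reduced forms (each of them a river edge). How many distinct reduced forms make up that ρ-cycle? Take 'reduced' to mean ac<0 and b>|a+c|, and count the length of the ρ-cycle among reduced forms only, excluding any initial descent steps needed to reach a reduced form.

D = 28, ⌊√D⌋ = 5
river: ρ → (2,2,-3)
river: ρ → (-3,4,1)
river: ρ → (1,4,-3)
river: ρ → (-3,2,2)
ρ-cycle length = 4 (tail of 0 descent steps not counted)

4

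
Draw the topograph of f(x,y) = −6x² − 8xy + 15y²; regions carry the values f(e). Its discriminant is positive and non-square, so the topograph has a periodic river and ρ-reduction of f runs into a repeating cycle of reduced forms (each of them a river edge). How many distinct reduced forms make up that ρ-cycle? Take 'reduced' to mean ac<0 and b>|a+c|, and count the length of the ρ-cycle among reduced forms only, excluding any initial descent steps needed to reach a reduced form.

D = 424, ⌊√D⌋ = 20
descent: ρ → (15,8,-6)
descent: ρ → (-6,16,7)  [lands on river]
river: ρ → (7,12,-10)
river: ρ → (-10,8,9)
river: ρ → (9,10,-9)
river: ρ → (-9,8,10)
river: ρ → (10,12,-7)
river: ρ → (-7,16,6)
river: ρ → (6,20,-1)
river: ρ → (-1,20,6)
river: ρ → (6,16,-7)
river: ρ → (-7,12,10)
river: ρ → (10,8,-9)
river: ρ → (-9,10,9)
river: ρ → (9,8,-10)
river: ρ → (-10,12,7)
river: ρ → (7,16,-6)
river: ρ → (-6,20,1)
river: ρ → (1,20,-6)
ρ-cycle length = 18 (tail of 2 descent steps not counted)

18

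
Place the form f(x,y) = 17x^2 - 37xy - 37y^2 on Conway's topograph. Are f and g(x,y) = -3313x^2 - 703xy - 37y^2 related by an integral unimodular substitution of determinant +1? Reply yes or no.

D₁ = 3885, D₂ = 3885
river cycle of f (length 6): (-37, 37, 17), (17, 31, -43), (-43, 55, 5), (5, 55, -43), (-43, 31, 17), (17, 37, -37)
river cycle of g (length 6): (-37, 37, 17), (17, 31, -43), (-43, 55, 5), (5, 55, -43), (-43, 31, 17), (17, 37, -37)
cycles coincide ⇒ equivalent

yes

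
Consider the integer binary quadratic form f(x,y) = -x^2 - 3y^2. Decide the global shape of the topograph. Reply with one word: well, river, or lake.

D = b²−4ac = 0² − 4·(-1)·(-3) = -12
D < 0 ⇒ definite ⇒ every region one sign ⇒ single well

well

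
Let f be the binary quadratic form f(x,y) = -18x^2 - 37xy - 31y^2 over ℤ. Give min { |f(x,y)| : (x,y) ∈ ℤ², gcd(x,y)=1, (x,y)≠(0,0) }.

translate: b→1 (≡37 mod 36), so (18,37,31)→(18,1,12)
flip: (18,1,12)→(12,-1,18)
reduced (well bottom): (12,-1,18) with a≤c, −a<b≤a
well minimum |f| = |-12| = 12 (negative-definite)

12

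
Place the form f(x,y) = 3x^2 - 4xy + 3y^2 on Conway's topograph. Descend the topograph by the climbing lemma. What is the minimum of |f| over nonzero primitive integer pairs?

translate: b→2 (≡-4 mod 6), so (3,-4,3)→(3,2,2)
flip: (3,2,2)→(2,-2,3)
translate: b→2 (≡-2 mod 4), so (2,-2,3)→(2,2,3)
reduced (well bottom): (2,2,3) with a≤c, −a<b≤a
well minimum = a = 2

2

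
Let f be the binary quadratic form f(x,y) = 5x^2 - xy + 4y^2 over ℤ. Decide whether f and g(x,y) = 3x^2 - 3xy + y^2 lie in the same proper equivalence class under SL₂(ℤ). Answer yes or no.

D₁ = -79, D₂ = -3
discriminants differ ⇒ not SL₂(ℤ)-equivalent

no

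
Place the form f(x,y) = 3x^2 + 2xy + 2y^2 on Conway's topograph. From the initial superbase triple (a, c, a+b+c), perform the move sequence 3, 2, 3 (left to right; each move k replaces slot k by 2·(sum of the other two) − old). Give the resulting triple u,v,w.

start (3,2,7) = (f(1,0),f(0,1),f(1,1))
replace slot 3: 2·(3+2) − 7 = 3 → (3,2,3)
replace slot 2: 2·(3+3) − 2 = 10 → (3,10,3)
replace slot 3: 2·(3+10) − 3 = 23 → (3,10,23)

3,10,23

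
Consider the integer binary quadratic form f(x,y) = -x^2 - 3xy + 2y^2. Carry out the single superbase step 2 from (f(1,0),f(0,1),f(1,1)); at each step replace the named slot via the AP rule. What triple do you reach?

start (-1,2,-2) = (f(1,0),f(0,1),f(1,1))
replace slot 2: 2·((-1)+(-2)) − 2 = -8 → (-1,-8,-2)

-1,-8,-2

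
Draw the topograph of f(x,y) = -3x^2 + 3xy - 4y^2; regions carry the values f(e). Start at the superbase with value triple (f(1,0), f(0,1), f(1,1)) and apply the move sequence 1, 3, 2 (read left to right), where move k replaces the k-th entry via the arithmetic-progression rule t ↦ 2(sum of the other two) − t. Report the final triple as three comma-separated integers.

start (-3,-4,-4) = (f(1,0),f(0,1),f(1,1))
replace slot 1: 2·((-4)+(-4)) − (-3) = -13 → (-13,-4,-4)
replace slot 3: 2·((-13)+(-4)) − (-4) = -30 → (-13,-4,-30)
replace slot 2: 2·((-13)+(-30)) − (-4) = -82 → (-13,-82,-30)

-13,-82,-30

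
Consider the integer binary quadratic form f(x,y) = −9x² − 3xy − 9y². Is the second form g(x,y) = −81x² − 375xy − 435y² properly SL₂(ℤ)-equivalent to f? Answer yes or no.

D₁ = -315, D₂ = -315
f is negative-definite; reduce −f:
−f: reduced (well bottom): (9,3,9) with a≤c, −a<b≤a
flip sign back: reduced form of f is (-9,-3,-9)
g is negative-definite; reduce −g:
−g: translate: b→51 (≡375 mod 162), so (81,375,435)→(81,51,9)
−g: flip: (81,51,9)→(9,-51,81)
−g: translate: b→3 (≡-51 mod 18), so (9,-51,81)→(9,3,9)
−g: reduced (well bottom): (9,3,9) with a≤c, −a<b≤a
flip sign back: reduced form of g is (-9,-3,-9)
reduced forms (-9, -3, -9) vs (-9, -3, -9) ⇒ equivalent

yes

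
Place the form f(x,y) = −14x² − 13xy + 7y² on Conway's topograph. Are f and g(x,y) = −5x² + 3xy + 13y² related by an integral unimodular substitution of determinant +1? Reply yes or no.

D₁ = 561, D₂ = 269
discriminants differ ⇒ not SL₂(ℤ)-equivalent

no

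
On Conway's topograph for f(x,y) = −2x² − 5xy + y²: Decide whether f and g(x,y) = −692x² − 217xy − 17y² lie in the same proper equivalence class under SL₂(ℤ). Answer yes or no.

D₁ = 33, D₂ = 33
river cycle of f (length 4): (1, 5, -2), (-2, 3, 3), (3, 3, -2), (-2, 5, 1)
river cycle of g (length 4): (-2, 3, 3), (3, 3, -2), (-2, 5, 1), (1, 5, -2)
cycles coincide ⇒ equivalent

yes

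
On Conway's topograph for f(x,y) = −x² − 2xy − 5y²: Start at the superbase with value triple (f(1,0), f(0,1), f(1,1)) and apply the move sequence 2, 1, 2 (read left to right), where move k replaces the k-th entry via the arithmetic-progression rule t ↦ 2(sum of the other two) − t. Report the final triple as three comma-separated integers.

start (-1,-5,-8) = (f(1,0),f(0,1),f(1,1))
replace slot 2: 2·((-1)+(-8)) − (-5) = -13 → (-1,-13,-8)
replace slot 1: 2·((-13)+(-8)) − (-1) = -41 → (-41,-13,-8)
replace slot 2: 2·((-41)+(-8)) − (-13) = -85 → (-41,-85,-8)

-41,-85,-8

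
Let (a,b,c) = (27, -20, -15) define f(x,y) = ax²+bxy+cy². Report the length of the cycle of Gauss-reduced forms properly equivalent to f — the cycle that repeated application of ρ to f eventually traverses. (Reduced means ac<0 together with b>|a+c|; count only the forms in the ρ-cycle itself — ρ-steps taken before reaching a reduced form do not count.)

D = 2020, ⌊√D⌋ = 44
descent: ρ → (-15,20,27)  [lands on river]
river: ρ → (27,34,-8)
river: ρ → (-8,30,35)
river: ρ → (35,40,-3)
river: ρ → (-3,44,7)
river: ρ → (7,40,-15)
ρ-cycle length = 6 (tail of 1 descent step not counted)

6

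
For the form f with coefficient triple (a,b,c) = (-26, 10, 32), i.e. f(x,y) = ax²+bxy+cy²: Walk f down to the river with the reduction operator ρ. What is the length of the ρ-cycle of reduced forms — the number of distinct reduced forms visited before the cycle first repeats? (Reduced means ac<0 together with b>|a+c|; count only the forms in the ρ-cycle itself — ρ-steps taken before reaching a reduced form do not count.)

D = 3428, ⌊√D⌋ = 58
river: ρ → (32,54,-4)
river: ρ → (-4,58,4)
river: ρ → (4,54,-32)
river: ρ → (-32,10,26)
river: ρ → (26,42,-16)
river: ρ → (-16,54,8)
river: ρ → (8,58,-2)
river: ρ → (-2,58,8)
river: ρ → (8,54,-16)
river: ρ → (-16,42,26)
river: ρ → (26,10,-32)
river: ρ → (-32,54,4)
river: ρ → (4,58,-4)
river: ρ → (-4,54,32)
river: ρ → (32,10,-26)
river: ρ → (-26,42,16)
river: ρ → (16,54,-8)
river: ρ → (-8,58,2)
river: ρ → (2,58,-8)
river: ρ → (-8,54,16)
river: ρ → (16,42,-26)
river: ρ → (-26,10,32)
ρ-cycle length = 22 (tail of 0 descent steps not counted)

22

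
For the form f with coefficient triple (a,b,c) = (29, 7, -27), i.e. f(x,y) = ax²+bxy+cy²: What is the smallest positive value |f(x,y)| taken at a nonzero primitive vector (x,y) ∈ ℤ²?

river: ρ → (-27,47,9)
river: ρ → (9,43,-37)
river: ρ → (-37,31,15)
river: ρ → (15,29,-39)
river: ρ → (-39,49,5)
river: ρ → (5,51,-29)
river: ρ → (-29,7,27)
river: ρ → (27,47,-9)
river: ρ → (-9,43,37)
river: ρ → (37,31,-15)
river: ρ → (-15,29,39)
river: ρ → (39,49,-5)
river: ρ → (-5,51,29)
river: ρ → (29,7,-27)
closes: descent 0, river 14
min |a| on river = 5

5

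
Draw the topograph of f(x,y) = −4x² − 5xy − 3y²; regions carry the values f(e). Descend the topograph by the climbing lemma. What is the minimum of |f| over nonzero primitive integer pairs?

translate: b→-3 (≡5 mod 8), so (4,5,3)→(4,-3,2)
flip: (4,-3,2)→(2,3,4)
translate: b→-1 (≡3 mod 4), so (2,3,4)→(2,-1,3)
reduced (well bottom): (2,-1,3) with a≤c, −a<b≤a
well minimum |f| = |-2| = 2 (negative-definite)

2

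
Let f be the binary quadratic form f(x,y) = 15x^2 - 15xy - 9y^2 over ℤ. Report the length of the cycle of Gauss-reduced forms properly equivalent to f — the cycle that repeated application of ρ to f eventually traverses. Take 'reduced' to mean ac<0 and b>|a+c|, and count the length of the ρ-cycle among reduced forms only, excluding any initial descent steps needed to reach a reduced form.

D = 765, ⌊√D⌋ = 27
descent: ρ → (-9,15,15)  [lands on river]
river: ρ → (15,15,-9)
river: ρ → (-9,21,9)
river: ρ → (9,15,-15)
river: ρ → (-15,15,9)
river: ρ → (9,21,-9)
ρ-cycle length = 6 (tail of 1 descent step not counted)

6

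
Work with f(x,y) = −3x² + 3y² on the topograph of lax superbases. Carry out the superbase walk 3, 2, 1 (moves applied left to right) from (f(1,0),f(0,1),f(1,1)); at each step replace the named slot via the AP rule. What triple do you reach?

start (-3,3,0) = (f(1,0),f(0,1),f(1,1))
replace slot 3: 2·((-3)+3) − 0 = 0 → (-3,3,0)
replace slot 2: 2·((-3)+0) − 3 = -9 → (-3,-9,0)
replace slot 1: 2·((-9)+0) − (-3) = -15 → (-15,-9,0)

-15,-9,0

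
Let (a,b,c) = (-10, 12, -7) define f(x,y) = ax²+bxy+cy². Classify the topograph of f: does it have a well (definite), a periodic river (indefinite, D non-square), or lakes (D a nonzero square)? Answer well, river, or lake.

D = b²−4ac = 12² − 4·(-10)·(-7) = -136
D < 0 ⇒ definite ⇒ every region one sign ⇒ single well

well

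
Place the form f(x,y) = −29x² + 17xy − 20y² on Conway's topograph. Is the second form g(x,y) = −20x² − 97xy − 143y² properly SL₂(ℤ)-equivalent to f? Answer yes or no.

D₁ = -2031, D₂ = -2031
f is negative-definite; reduce −f:
−f: flip: (29,-17,20)→(20,17,29)
−f: reduced (well bottom): (20,17,29) with a≤c, −a<b≤a
flip sign back: reduced form of f is (-20,-17,-29)
g is negative-definite; reduce −g:
−g: translate: b→17 (≡97 mod 40), so (20,97,143)→(20,17,29)
−g: reduced (well bottom): (20,17,29) with a≤c, −a<b≤a
flip sign back: reduced form of g is (-20,-17,-29)
reduced forms (-20, -17, -29) vs (-20, -17, -29) ⇒ equivalent

yes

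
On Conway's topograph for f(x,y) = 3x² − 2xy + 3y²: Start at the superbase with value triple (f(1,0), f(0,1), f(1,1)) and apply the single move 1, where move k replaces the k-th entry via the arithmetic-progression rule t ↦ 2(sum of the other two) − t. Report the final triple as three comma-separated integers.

start (3,3,4) = (f(1,0),f(0,1),f(1,1))
replace slot 1: 2·(3+4) − 3 = 11 → (11,3,4)

11,3,4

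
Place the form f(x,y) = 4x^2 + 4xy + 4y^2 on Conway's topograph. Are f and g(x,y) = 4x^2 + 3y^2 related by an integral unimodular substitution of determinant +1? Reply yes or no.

D₁ = -48, D₂ = -48
f: reduced (well bottom): (4,4,4) with a≤c, −a<b≤a
g: flip: (4,0,3)→(3,0,4)
g: reduced (well bottom): (3,0,4) with a≤c, −a<b≤a
reduced forms (4, 4, 4) vs (3, 0, 4) ⇒ inequivalent

no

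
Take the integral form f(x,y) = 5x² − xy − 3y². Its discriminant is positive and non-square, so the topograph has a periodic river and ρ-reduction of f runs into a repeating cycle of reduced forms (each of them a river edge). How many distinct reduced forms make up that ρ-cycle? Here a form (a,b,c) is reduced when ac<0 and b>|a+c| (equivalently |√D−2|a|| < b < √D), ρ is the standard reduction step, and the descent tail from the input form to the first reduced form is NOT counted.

D = 61, ⌊√D⌋ = 7
descent: ρ → (-3,7,1)  [lands on river]
river: ρ → (1,7,-3)
river: ρ → (-3,5,3)
river: ρ → (3,7,-1)
river: ρ → (-1,7,3)
river: ρ → (3,5,-3)
ρ-cycle length = 6 (tail of 1 descent step not counted)

6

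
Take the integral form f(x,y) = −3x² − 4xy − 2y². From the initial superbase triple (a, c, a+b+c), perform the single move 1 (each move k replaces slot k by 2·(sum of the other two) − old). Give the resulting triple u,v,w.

start (-3,-2,-9) = (f(1,0),f(0,1),f(1,1))
replace slot 1: 2·((-2)+(-9)) − (-3) = -19 → (-19,-2,-9)

-19,-2,-9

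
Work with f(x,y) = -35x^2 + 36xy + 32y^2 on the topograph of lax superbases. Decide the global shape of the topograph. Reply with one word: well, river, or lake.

D = b²−4ac = 36² − 4·(-35)·32 = 5776
D = 76² is a perfect square ⇒ form factors over ℤ ⇒ lakes

lake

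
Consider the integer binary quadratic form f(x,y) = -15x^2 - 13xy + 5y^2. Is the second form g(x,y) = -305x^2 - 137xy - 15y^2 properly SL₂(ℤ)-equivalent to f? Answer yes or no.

D₁ = 469, D₂ = 469
river cycle of f (length 4): (5, 13, -15), (-15, 17, 3), (3, 19, -9), (-9, 17, 5)
river cycle of g (length 4): (-15, 17, 3), (3, 19, -9), (-9, 17, 5), (5, 13, -15)
cycles coincide ⇒ equivalent

yes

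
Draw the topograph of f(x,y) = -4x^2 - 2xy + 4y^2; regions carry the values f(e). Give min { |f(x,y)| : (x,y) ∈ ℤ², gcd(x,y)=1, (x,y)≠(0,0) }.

descent: ρ → (4,2,-4)  [lands on river]
river: ρ → (-4,6,2)
river: ρ → (2,6,-4)
river: ρ → (-4,2,4)
river: ρ → (4,6,-2)
river: ρ → (-2,6,4)
closes: descent 1, river 6
min |a| on river = 2

2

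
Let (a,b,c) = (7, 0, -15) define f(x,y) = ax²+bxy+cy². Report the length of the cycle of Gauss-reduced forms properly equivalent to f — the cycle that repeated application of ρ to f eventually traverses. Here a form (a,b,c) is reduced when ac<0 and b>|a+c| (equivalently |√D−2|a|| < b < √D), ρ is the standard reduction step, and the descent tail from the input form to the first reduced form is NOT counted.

D = 420, ⌊√D⌋ = 20
descent: ρ → (-15,0,7)
descent: ρ → (7,14,-8)  [lands on river]
river: ρ → (-8,18,3)
river: ρ → (3,18,-8)
river: ρ → (-8,14,7)
ρ-cycle length = 4 (tail of 2 descent steps not counted)

4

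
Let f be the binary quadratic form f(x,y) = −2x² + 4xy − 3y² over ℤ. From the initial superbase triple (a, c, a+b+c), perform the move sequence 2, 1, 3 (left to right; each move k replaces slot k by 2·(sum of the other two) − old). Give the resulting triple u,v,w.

start (-2,-3,-1) = (f(1,0),f(0,1),f(1,1))
replace slot 2: 2·((-2)+(-1)) − (-3) = -3 → (-2,-3,-1)
replace slot 1: 2·((-3)+(-1)) − (-2) = -6 → (-6,-3,-1)
replace slot 3: 2·((-6)+(-3)) − (-1) = -17 → (-6,-3,-17)

-6,-3,-17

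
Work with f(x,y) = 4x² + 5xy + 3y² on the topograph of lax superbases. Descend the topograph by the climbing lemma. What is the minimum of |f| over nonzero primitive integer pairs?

translate: b→-3 (≡5 mod 8), so (4,5,3)→(4,-3,2)
flip: (4,-3,2)→(2,3,4)
translate: b→-1 (≡3 mod 4), so (2,3,4)→(2,-1,3)
reduced (well bottom): (2,-1,3) with a≤c, −a<b≤a
well minimum = a = 2

2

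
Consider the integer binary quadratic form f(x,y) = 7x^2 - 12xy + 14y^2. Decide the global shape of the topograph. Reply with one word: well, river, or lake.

D = b²−4ac = (-12)² − 4·7·14 = -248
D < 0 ⇒ definite ⇒ every region one sign ⇒ single well

well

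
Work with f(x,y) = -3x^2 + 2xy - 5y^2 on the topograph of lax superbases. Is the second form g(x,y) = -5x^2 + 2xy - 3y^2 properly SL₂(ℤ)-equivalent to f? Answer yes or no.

D₁ = -56, D₂ = -56
f is negative-definite; reduce −f:
−f: reduced (well bottom): (3,-2,5) with a≤c, −a<b≤a
flip sign back: reduced form of f is (-3,2,-5)
g is negative-definite; reduce −g:
−g: flip: (5,-2,3)→(3,2,5)
−g: reduced (well bottom): (3,2,5) with a≤c, −a<b≤a
flip sign back: reduced form of g is (-3,-2,-5)
reduced forms (-3, 2, -5) vs (-3, -2, -5) ⇒ inequivalent

no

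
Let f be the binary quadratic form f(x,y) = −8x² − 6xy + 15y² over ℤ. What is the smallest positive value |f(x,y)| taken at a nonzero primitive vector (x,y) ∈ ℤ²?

descent: ρ → (15,6,-8)
descent: ρ → (-8,10,13)  [lands on river]
river: ρ → (13,16,-5)
river: ρ → (-5,14,16)
river: ρ → (16,18,-3)
river: ρ → (-3,18,16)
river: ρ → (16,14,-5)
river: ρ → (-5,16,13)
river: ρ → (13,10,-8)
river: ρ → (-8,22,1)
river: ρ → (1,22,-8)
closes: descent 2, river 10
min |a| on river = 1

1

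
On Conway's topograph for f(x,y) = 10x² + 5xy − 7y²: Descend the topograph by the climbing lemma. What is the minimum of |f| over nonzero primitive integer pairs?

river: ρ → (-7,9,8)
river: ρ → (8,7,-8)
river: ρ → (-8,9,7)
river: ρ → (7,5,-10)
river: ρ → (-10,15,2)
river: ρ → (2,17,-2)
river: ρ → (-2,15,10)
river: ρ → (10,5,-7)
closes: descent 0, river 8
min |a| on river = 2

2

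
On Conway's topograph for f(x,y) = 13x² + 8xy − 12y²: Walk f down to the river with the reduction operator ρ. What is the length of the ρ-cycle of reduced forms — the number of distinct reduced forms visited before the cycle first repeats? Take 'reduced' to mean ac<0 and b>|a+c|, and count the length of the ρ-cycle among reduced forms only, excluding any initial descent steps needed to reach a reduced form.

D = 688, ⌊√D⌋ = 26
river: ρ → (-12,16,9)
river: ρ → (9,20,-8)
river: ρ → (-8,12,17)
river: ρ → (17,22,-3)
river: ρ → (-3,26,1)
river: ρ → (1,26,-3)
river: ρ → (-3,22,17)
river: ρ → (17,12,-8)
river: ρ → (-8,20,9)
river: ρ → (9,16,-12)
river: ρ → (-12,8,13)
river: ρ → (13,18,-7)
river: ρ → (-7,24,4)
river: ρ → (4,24,-7)
river: ρ → (-7,18,13)
river: ρ → (13,8,-12)
ρ-cycle length = 16 (tail of 0 descent steps not counted)

16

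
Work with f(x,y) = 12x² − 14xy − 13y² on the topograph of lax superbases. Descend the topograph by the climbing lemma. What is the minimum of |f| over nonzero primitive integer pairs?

descent: ρ → (-13,14,12)  [lands on river]
river: ρ → (12,10,-15)
river: ρ → (-15,20,7)
river: ρ → (7,22,-12)
river: ρ → (-12,26,3)
river: ρ → (3,28,-3)
river: ρ → (-3,26,12)
river: ρ → (12,22,-7)
river: ρ → (-7,20,15)
river: ρ → (15,10,-12)
river: ρ → (-12,14,13)
river: ρ → (13,12,-13)
closes: descent 1, river 12
min |a| on river = 3

3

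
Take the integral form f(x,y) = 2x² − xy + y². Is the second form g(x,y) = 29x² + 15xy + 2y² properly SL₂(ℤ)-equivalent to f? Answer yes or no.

D₁ = -7, D₂ = -7
f: flip: (2,-1,1)→(1,1,2)
f: reduced (well bottom): (1,1,2) with a≤c, −a<b≤a
g: flip: (29,15,2)→(2,-15,29)
g: translate: b→1 (≡-15 mod 4), so (2,-15,29)→(2,1,1)
g: flip: (2,1,1)→(1,-1,2)
g: translate: b→1 (≡-1 mod 2), so (1,-1,2)→(1,1,2)
g: reduced (well bottom): (1,1,2) with a≤c, −a<b≤a
reduced forms (1, 1, 2) vs (1, 1, 2) ⇒ equivalent

yes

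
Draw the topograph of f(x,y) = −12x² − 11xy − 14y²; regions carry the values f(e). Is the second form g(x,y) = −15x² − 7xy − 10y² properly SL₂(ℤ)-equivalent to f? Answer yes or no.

D₁ = -551, D₂ = -551
f is negative-definite; reduce −f:
−f: reduced (well bottom): (12,11,14) with a≤c, −a<b≤a
flip sign back: reduced form of f is (-12,-11,-14)
g is negative-definite; reduce −g:
−g: flip: (15,7,10)→(10,-7,15)
−g: reduced (well bottom): (10,-7,15) with a≤c, −a<b≤a
flip sign back: reduced form of g is (-10,7,-15)
reduced forms (-12, -11, -14) vs (-10, 7, -15) ⇒ inequivalent

no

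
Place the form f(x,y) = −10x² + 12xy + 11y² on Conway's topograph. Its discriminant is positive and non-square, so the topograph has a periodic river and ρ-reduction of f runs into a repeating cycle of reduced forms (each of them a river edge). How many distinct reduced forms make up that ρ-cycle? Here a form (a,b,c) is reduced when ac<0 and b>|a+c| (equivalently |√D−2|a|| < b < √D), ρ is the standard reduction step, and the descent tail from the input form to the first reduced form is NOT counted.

D = 584, ⌊√D⌋ = 24
river: ρ → (11,10,-11)
river: ρ → (-11,12,10)
river: ρ → (10,8,-13)
river: ρ → (-13,18,5)
river: ρ → (5,22,-5)
river: ρ → (-5,18,13)
river: ρ → (13,8,-10)
river: ρ → (-10,12,11)
ρ-cycle length = 8 (tail of 0 descent steps not counted)

8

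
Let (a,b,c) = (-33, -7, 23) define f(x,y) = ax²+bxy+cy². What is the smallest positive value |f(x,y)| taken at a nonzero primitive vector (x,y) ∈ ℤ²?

descent: ρ → (23,53,-3)  [lands on river]
river: ρ → (-3,55,5)
river: ρ → (5,55,-3)
river: ρ → (-3,53,23)
river: ρ → (23,39,-17)
river: ρ → (-17,29,33)
river: ρ → (33,37,-13)
river: ρ → (-13,41,27)
river: ρ → (27,13,-27)
river: ρ → (-27,41,13)
river: ρ → (13,37,-33)
river: ρ → (-33,29,17)
river: ρ → (17,39,-23)
river: ρ → (-23,53,3)
river: ρ → (3,55,-5)
river: ρ → (-5,55,3)
river: ρ → (3,53,-23)
river: ρ → (-23,39,17)
river: ρ → (17,29,-33)
river: ρ → (-33,37,13)
river: ρ → (13,41,-27)
river: ρ → (-27,13,27)
river: ρ → (27,41,-13)
river: ρ → (-13,37,33)
river: ρ → (33,29,-17)
river: ρ → (-17,39,23)
closes: descent 1, river 26
min |a| on river = 3

3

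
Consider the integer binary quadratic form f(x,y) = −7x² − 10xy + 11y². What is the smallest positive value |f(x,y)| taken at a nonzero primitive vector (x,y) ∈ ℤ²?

descent: ρ → (11,10,-7)  [lands on river]
river: ρ → (-7,18,3)
river: ρ → (3,18,-7)
river: ρ → (-7,10,11)
river: ρ → (11,12,-6)
river: ρ → (-6,12,11)
closes: descent 1, river 6
min |a| on river = 3

3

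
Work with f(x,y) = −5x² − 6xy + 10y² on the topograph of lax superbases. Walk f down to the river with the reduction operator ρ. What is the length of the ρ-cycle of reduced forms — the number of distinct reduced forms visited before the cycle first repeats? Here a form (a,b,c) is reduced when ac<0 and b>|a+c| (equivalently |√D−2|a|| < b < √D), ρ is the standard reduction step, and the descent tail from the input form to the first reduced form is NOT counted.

D = 236, ⌊√D⌋ = 15
descent: ρ → (10,6,-5)  [lands on river]
river: ρ → (-5,14,2)
river: ρ → (2,14,-5)
river: ρ → (-5,6,10)
river: ρ → (10,14,-1)
river: ρ → (-1,14,10)
ρ-cycle length = 6 (tail of 1 descent step not counted)

6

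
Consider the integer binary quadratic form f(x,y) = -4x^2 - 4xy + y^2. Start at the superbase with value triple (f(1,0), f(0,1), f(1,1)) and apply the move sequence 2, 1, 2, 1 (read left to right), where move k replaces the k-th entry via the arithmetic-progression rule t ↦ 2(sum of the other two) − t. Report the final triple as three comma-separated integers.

start (-4,1,-7) = (f(1,0),f(0,1),f(1,1))
replace slot 2: 2·((-4)+(-7)) − 1 = -23 → (-4,-23,-7)
replace slot 1: 2·((-23)+(-7)) − (-4) = -56 → (-56,-23,-7)
replace slot 2: 2·((-56)+(-7)) − (-23) = -103 → (-56,-103,-7)
replace slot 1: 2·((-103)+(-7)) − (-56) = -164 → (-164,-103,-7)

-164,-103,-7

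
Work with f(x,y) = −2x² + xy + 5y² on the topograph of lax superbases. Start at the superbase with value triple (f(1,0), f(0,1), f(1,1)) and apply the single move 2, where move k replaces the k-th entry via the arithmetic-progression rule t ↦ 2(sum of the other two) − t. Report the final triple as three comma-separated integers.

start (-2,5,4) = (f(1,0),f(0,1),f(1,1))
replace slot 2: 2·((-2)+4) − 5 = -1 → (-2,-1,4)

-2,-1,4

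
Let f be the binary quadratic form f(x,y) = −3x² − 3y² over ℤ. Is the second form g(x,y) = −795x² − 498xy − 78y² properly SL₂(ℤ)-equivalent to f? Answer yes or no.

D₁ = -36, D₂ = -36
f is negative-definite; reduce −f:
−f: reduced (well bottom): (3,0,3) with a≤c, −a<b≤a
flip sign back: reduced form of f is (-3,0,-3)
g is negative-definite; reduce −g:
−g: flip: (795,498,78)→(78,-498,795)
−g: translate: b→-30 (≡-498 mod 156), so (78,-498,795)→(78,-30,3)
−g: flip: (78,-30,3)→(3,30,78)
−g: translate: b→0 (≡30 mod 6), so (3,30,78)→(3,0,3)
−g: reduced (well bottom): (3,0,3) with a≤c, −a<b≤a
flip sign back: reduced form of g is (-3,0,-3)
reduced forms (-3, 0, -3) vs (-3, 0, -3) ⇒ equivalent

yes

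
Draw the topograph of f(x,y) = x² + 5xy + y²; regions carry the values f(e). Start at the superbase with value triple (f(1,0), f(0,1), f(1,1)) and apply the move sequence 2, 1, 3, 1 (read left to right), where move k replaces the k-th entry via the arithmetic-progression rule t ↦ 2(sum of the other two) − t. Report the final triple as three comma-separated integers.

start (1,1,7) = (f(1,0),f(0,1),f(1,1))
replace slot 2: 2·(1+7) − 1 = 15 → (1,15,7)
replace slot 1: 2·(15+7) − 1 = 43 → (43,15,7)
replace slot 3: 2·(43+15) − 7 = 109 → (43,15,109)
replace slot 1: 2·(15+109) − 43 = 205 → (205,15,109)

205,15,109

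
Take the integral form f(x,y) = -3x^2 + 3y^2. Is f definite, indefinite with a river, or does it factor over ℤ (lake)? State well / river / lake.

D = b²−4ac = 0² − 4·(-3)·3 = 36
D = 6² is a perfect square ⇒ form factors over ℤ ⇒ lakes

lake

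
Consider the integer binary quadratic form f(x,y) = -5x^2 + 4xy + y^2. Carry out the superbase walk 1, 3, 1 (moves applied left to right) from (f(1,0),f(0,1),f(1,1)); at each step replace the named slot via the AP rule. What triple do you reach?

start (-5,1,0) = (f(1,0),f(0,1),f(1,1))
replace slot 1: 2·(1+0) − (-5) = 7 → (7,1,0)
replace slot 3: 2·(7+1) − 0 = 16 → (7,1,16)
replace slot 1: 2·(1+16) − 7 = 27 → (27,1,16)

27,1,16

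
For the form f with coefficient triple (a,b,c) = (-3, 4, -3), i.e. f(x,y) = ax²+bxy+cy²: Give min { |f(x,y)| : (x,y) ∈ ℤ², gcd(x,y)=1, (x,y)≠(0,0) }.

translate: b→2 (≡-4 mod 6), so (3,-4,3)→(3,2,2)
flip: (3,2,2)→(2,-2,3)
translate: b→2 (≡-2 mod 4), so (2,-2,3)→(2,2,3)
reduced (well bottom): (2,2,3) with a≤c, −a<b≤a
well minimum |f| = |-2| = 2 (negative-definite)

2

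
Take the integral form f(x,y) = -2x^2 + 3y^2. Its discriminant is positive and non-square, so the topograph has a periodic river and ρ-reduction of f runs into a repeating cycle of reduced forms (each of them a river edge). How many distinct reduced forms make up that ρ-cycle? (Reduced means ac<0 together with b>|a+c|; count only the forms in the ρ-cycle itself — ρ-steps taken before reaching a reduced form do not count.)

D = 24, ⌊√D⌋ = 4
descent: ρ → (3,0,-2)
descent: ρ → (-2,4,1)  [lands on river]
river: ρ → (1,4,-2)
ρ-cycle length = 2 (tail of 2 descent steps not counted)

2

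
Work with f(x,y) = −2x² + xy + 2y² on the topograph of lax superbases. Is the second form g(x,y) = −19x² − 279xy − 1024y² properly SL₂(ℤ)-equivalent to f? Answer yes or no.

D₁ = 17, D₂ = 17
river cycle of f (length 6): (2, 3, -1), (-1, 3, 2), (2, 1, -2), (-2, 3, 1), (1, 3, -2), (-2, 1, 2)
river cycle of g (length 6): (-2, 1, 2), (2, 3, -1), (-1, 3, 2), (2, 1, -2), (-2, 3, 1), (1, 3, -2)
cycles coincide ⇒ equivalent

yes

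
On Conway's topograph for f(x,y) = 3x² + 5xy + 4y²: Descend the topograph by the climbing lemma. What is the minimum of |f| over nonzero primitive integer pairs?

translate: b→-1 (≡5 mod 6), so (3,5,4)→(3,-1,2)
flip: (3,-1,2)→(2,1,3)
reduced (well bottom): (2,1,3) with a≤c, −a<b≤a
well minimum = a = 2

2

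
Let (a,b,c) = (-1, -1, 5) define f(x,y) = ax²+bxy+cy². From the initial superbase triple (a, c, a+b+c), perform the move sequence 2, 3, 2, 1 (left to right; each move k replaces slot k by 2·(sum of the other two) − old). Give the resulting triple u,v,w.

start (-1,5,3) = (f(1,0),f(0,1),f(1,1))
replace slot 2: 2·((-1)+3) − 5 = -1 → (-1,-1,3)
replace slot 3: 2·((-1)+(-1)) − 3 = -7 → (-1,-1,-7)
replace slot 2: 2·((-1)+(-7)) − (-1) = -15 → (-1,-15,-7)
replace slot 1: 2·((-15)+(-7)) − (-1) = -43 → (-43,-15,-7)

-43,-15,-7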